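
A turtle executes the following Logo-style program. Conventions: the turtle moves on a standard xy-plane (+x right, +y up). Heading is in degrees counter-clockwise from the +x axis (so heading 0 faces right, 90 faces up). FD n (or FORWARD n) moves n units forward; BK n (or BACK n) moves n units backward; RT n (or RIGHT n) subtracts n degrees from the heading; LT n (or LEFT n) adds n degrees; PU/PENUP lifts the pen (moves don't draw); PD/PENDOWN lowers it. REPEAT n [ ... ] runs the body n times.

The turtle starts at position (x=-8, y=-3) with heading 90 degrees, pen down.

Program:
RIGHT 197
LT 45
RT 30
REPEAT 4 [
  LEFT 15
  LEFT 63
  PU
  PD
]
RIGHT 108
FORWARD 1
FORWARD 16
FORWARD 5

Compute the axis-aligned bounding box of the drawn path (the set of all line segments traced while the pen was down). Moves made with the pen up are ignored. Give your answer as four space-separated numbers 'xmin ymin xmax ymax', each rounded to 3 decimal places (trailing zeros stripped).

Executing turtle program step by step:
Start: pos=(-8,-3), heading=90, pen down
RT 197: heading 90 -> 253
LT 45: heading 253 -> 298
RT 30: heading 298 -> 268
REPEAT 4 [
  -- iteration 1/4 --
  LT 15: heading 268 -> 283
  LT 63: heading 283 -> 346
  PU: pen up
  PD: pen down
  -- iteration 2/4 --
  LT 15: heading 346 -> 1
  LT 63: heading 1 -> 64
  PU: pen up
  PD: pen down
  -- iteration 3/4 --
  LT 15: heading 64 -> 79
  LT 63: heading 79 -> 142
  PU: pen up
  PD: pen down
  -- iteration 4/4 --
  LT 15: heading 142 -> 157
  LT 63: heading 157 -> 220
  PU: pen up
  PD: pen down
]
RT 108: heading 220 -> 112
FD 1: (-8,-3) -> (-8.375,-2.073) [heading=112, draw]
FD 16: (-8.375,-2.073) -> (-14.368,12.762) [heading=112, draw]
FD 5: (-14.368,12.762) -> (-16.241,17.398) [heading=112, draw]
Final: pos=(-16.241,17.398), heading=112, 3 segment(s) drawn

Segment endpoints: x in {-16.241, -14.368, -8.375, -8}, y in {-3, -2.073, 12.762, 17.398}
xmin=-16.241, ymin=-3, xmax=-8, ymax=17.398

Answer: -16.241 -3 -8 17.398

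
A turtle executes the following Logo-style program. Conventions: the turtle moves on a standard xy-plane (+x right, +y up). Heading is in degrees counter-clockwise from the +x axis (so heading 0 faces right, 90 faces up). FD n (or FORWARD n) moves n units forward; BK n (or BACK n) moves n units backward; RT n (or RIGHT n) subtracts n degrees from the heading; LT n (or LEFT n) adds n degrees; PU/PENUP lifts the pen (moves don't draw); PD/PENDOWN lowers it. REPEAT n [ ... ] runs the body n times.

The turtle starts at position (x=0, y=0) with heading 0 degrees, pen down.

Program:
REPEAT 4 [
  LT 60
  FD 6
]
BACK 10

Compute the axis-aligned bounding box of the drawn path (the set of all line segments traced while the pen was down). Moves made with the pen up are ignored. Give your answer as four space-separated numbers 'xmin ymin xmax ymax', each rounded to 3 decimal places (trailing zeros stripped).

Answer: -9 0 3 13.856

Derivation:
Executing turtle program step by step:
Start: pos=(0,0), heading=0, pen down
REPEAT 4 [
  -- iteration 1/4 --
  LT 60: heading 0 -> 60
  FD 6: (0,0) -> (3,5.196) [heading=60, draw]
  -- iteration 2/4 --
  LT 60: heading 60 -> 120
  FD 6: (3,5.196) -> (0,10.392) [heading=120, draw]
  -- iteration 3/4 --
  LT 60: heading 120 -> 180
  FD 6: (0,10.392) -> (-6,10.392) [heading=180, draw]
  -- iteration 4/4 --
  LT 60: heading 180 -> 240
  FD 6: (-6,10.392) -> (-9,5.196) [heading=240, draw]
]
BK 10: (-9,5.196) -> (-4,13.856) [heading=240, draw]
Final: pos=(-4,13.856), heading=240, 5 segment(s) drawn

Segment endpoints: x in {-9, -6, -4, 0, 0, 3}, y in {0, 5.196, 5.196, 10.392, 13.856}
xmin=-9, ymin=0, xmax=3, ymax=13.856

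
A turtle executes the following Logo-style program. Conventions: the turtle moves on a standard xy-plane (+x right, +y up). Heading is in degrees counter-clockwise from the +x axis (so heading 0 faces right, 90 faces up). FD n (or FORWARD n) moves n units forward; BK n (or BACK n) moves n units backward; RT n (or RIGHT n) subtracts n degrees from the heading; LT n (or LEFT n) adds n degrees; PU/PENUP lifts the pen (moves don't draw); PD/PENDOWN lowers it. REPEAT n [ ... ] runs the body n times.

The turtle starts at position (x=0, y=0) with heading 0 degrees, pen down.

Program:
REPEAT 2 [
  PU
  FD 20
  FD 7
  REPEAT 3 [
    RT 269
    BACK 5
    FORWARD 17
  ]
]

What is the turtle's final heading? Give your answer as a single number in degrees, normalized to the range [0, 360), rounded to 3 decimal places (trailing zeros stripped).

Executing turtle program step by step:
Start: pos=(0,0), heading=0, pen down
REPEAT 2 [
  -- iteration 1/2 --
  PU: pen up
  FD 20: (0,0) -> (20,0) [heading=0, move]
  FD 7: (20,0) -> (27,0) [heading=0, move]
  REPEAT 3 [
    -- iteration 1/3 --
    RT 269: heading 0 -> 91
    BK 5: (27,0) -> (27.087,-4.999) [heading=91, move]
    FD 17: (27.087,-4.999) -> (26.791,11.998) [heading=91, move]
    -- iteration 2/3 --
    RT 269: heading 91 -> 182
    BK 5: (26.791,11.998) -> (31.788,12.173) [heading=182, move]
    FD 17: (31.788,12.173) -> (14.798,11.579) [heading=182, move]
    -- iteration 3/3 --
    RT 269: heading 182 -> 273
    BK 5: (14.798,11.579) -> (14.536,16.573) [heading=273, move]
    FD 17: (14.536,16.573) -> (15.426,-0.404) [heading=273, move]
  ]
  -- iteration 2/2 --
  PU: pen up
  FD 20: (15.426,-0.404) -> (16.473,-20.377) [heading=273, move]
  FD 7: (16.473,-20.377) -> (16.839,-27.367) [heading=273, move]
  REPEAT 3 [
    -- iteration 1/3 --
    RT 269: heading 273 -> 4
    BK 5: (16.839,-27.367) -> (11.851,-27.716) [heading=4, move]
    FD 17: (11.851,-27.716) -> (28.81,-26.53) [heading=4, move]
    -- iteration 2/3 --
    RT 269: heading 4 -> 95
    BK 5: (28.81,-26.53) -> (29.246,-31.511) [heading=95, move]
    FD 17: (29.246,-31.511) -> (27.764,-14.576) [heading=95, move]
    -- iteration 3/3 --
    RT 269: heading 95 -> 186
    BK 5: (27.764,-14.576) -> (32.736,-14.053) [heading=186, move]
    FD 17: (32.736,-14.053) -> (15.83,-15.83) [heading=186, move]
  ]
]
Final: pos=(15.83,-15.83), heading=186, 0 segment(s) drawn

Answer: 186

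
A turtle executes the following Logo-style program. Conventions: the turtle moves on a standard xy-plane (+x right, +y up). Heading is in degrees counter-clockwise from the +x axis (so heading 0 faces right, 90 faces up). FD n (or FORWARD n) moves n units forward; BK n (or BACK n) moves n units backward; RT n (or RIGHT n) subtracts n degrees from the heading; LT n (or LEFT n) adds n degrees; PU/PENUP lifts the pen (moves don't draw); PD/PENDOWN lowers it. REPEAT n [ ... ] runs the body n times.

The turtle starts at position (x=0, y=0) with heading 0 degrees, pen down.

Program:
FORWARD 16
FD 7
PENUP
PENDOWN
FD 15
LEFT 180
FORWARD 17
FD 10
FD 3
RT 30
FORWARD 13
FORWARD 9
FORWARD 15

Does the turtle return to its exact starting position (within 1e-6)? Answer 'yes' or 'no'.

Executing turtle program step by step:
Start: pos=(0,0), heading=0, pen down
FD 16: (0,0) -> (16,0) [heading=0, draw]
FD 7: (16,0) -> (23,0) [heading=0, draw]
PU: pen up
PD: pen down
FD 15: (23,0) -> (38,0) [heading=0, draw]
LT 180: heading 0 -> 180
FD 17: (38,0) -> (21,0) [heading=180, draw]
FD 10: (21,0) -> (11,0) [heading=180, draw]
FD 3: (11,0) -> (8,0) [heading=180, draw]
RT 30: heading 180 -> 150
FD 13: (8,0) -> (-3.258,6.5) [heading=150, draw]
FD 9: (-3.258,6.5) -> (-11.053,11) [heading=150, draw]
FD 15: (-11.053,11) -> (-24.043,18.5) [heading=150, draw]
Final: pos=(-24.043,18.5), heading=150, 9 segment(s) drawn

Start position: (0, 0)
Final position: (-24.043, 18.5)
Distance = 30.337; >= 1e-6 -> NOT closed

Answer: no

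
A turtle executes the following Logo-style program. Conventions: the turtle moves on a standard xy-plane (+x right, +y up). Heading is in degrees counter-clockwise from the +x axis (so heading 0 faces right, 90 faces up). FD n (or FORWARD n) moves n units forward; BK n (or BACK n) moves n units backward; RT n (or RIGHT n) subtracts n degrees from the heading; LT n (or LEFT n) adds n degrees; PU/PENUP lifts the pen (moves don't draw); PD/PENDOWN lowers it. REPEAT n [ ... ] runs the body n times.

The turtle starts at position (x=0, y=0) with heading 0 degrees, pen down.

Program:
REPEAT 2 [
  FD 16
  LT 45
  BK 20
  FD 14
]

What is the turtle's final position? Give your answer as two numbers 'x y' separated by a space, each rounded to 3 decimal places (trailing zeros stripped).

Answer: 23.071 1.071

Derivation:
Executing turtle program step by step:
Start: pos=(0,0), heading=0, pen down
REPEAT 2 [
  -- iteration 1/2 --
  FD 16: (0,0) -> (16,0) [heading=0, draw]
  LT 45: heading 0 -> 45
  BK 20: (16,0) -> (1.858,-14.142) [heading=45, draw]
  FD 14: (1.858,-14.142) -> (11.757,-4.243) [heading=45, draw]
  -- iteration 2/2 --
  FD 16: (11.757,-4.243) -> (23.071,7.071) [heading=45, draw]
  LT 45: heading 45 -> 90
  BK 20: (23.071,7.071) -> (23.071,-12.929) [heading=90, draw]
  FD 14: (23.071,-12.929) -> (23.071,1.071) [heading=90, draw]
]
Final: pos=(23.071,1.071), heading=90, 6 segment(s) drawn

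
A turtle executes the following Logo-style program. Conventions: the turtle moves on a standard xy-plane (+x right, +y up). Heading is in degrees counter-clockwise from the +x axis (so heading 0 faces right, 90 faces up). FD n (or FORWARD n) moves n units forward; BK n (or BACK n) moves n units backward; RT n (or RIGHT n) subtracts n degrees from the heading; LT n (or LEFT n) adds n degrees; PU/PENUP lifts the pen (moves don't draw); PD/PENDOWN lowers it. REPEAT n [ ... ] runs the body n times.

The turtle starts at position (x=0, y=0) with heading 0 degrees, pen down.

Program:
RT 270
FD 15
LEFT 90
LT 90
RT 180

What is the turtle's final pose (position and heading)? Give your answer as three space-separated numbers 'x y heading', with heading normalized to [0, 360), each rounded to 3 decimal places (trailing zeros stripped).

Answer: 0 15 90

Derivation:
Executing turtle program step by step:
Start: pos=(0,0), heading=0, pen down
RT 270: heading 0 -> 90
FD 15: (0,0) -> (0,15) [heading=90, draw]
LT 90: heading 90 -> 180
LT 90: heading 180 -> 270
RT 180: heading 270 -> 90
Final: pos=(0,15), heading=90, 1 segment(s) drawn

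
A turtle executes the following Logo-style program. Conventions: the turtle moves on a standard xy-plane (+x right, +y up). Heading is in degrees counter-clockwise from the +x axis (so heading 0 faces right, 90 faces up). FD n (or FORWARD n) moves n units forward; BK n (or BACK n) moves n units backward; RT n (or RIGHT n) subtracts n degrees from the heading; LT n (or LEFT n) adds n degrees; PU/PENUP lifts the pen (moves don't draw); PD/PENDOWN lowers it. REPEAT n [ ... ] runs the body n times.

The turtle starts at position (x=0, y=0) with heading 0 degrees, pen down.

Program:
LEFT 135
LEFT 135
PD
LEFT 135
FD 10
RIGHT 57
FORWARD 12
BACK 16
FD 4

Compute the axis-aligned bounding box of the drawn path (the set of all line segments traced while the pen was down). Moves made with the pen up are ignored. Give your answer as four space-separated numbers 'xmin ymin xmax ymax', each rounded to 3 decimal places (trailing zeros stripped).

Answer: 0 0 18.809 7.903

Derivation:
Executing turtle program step by step:
Start: pos=(0,0), heading=0, pen down
LT 135: heading 0 -> 135
LT 135: heading 135 -> 270
PD: pen down
LT 135: heading 270 -> 45
FD 10: (0,0) -> (7.071,7.071) [heading=45, draw]
RT 57: heading 45 -> 348
FD 12: (7.071,7.071) -> (18.809,4.576) [heading=348, draw]
BK 16: (18.809,4.576) -> (3.158,7.903) [heading=348, draw]
FD 4: (3.158,7.903) -> (7.071,7.071) [heading=348, draw]
Final: pos=(7.071,7.071), heading=348, 4 segment(s) drawn

Segment endpoints: x in {0, 3.158, 7.071, 18.809}, y in {0, 4.576, 7.071, 7.071, 7.903}
xmin=0, ymin=0, xmax=18.809, ymax=7.903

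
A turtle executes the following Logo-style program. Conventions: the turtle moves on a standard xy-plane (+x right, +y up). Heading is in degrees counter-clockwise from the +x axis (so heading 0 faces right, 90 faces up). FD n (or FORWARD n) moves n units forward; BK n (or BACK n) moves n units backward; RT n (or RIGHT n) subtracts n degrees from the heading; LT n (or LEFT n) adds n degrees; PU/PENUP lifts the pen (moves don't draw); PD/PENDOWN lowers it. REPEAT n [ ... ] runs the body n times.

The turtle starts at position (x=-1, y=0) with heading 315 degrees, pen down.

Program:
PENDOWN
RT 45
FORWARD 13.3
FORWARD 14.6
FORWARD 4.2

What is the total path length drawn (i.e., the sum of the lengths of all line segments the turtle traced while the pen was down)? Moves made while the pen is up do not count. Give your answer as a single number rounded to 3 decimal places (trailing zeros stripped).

Executing turtle program step by step:
Start: pos=(-1,0), heading=315, pen down
PD: pen down
RT 45: heading 315 -> 270
FD 13.3: (-1,0) -> (-1,-13.3) [heading=270, draw]
FD 14.6: (-1,-13.3) -> (-1,-27.9) [heading=270, draw]
FD 4.2: (-1,-27.9) -> (-1,-32.1) [heading=270, draw]
Final: pos=(-1,-32.1), heading=270, 3 segment(s) drawn

Segment lengths:
  seg 1: (-1,0) -> (-1,-13.3), length = 13.3
  seg 2: (-1,-13.3) -> (-1,-27.9), length = 14.6
  seg 3: (-1,-27.9) -> (-1,-32.1), length = 4.2
Total = 32.1

Answer: 32.1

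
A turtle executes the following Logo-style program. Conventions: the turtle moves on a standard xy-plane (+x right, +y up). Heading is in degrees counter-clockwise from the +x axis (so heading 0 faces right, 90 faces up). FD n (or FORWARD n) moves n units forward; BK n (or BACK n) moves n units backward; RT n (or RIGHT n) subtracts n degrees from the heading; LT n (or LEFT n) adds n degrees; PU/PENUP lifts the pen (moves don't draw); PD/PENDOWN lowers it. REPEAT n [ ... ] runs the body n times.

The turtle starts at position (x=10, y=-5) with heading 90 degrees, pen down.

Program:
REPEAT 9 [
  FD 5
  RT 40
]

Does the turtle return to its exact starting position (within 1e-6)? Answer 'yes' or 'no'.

Executing turtle program step by step:
Start: pos=(10,-5), heading=90, pen down
REPEAT 9 [
  -- iteration 1/9 --
  FD 5: (10,-5) -> (10,0) [heading=90, draw]
  RT 40: heading 90 -> 50
  -- iteration 2/9 --
  FD 5: (10,0) -> (13.214,3.83) [heading=50, draw]
  RT 40: heading 50 -> 10
  -- iteration 3/9 --
  FD 5: (13.214,3.83) -> (18.138,4.698) [heading=10, draw]
  RT 40: heading 10 -> 330
  -- iteration 4/9 --
  FD 5: (18.138,4.698) -> (22.468,2.198) [heading=330, draw]
  RT 40: heading 330 -> 290
  -- iteration 5/9 --
  FD 5: (22.468,2.198) -> (24.178,-2.5) [heading=290, draw]
  RT 40: heading 290 -> 250
  -- iteration 6/9 --
  FD 5: (24.178,-2.5) -> (22.468,-7.198) [heading=250, draw]
  RT 40: heading 250 -> 210
  -- iteration 7/9 --
  FD 5: (22.468,-7.198) -> (18.138,-9.698) [heading=210, draw]
  RT 40: heading 210 -> 170
  -- iteration 8/9 --
  FD 5: (18.138,-9.698) -> (13.214,-8.83) [heading=170, draw]
  RT 40: heading 170 -> 130
  -- iteration 9/9 --
  FD 5: (13.214,-8.83) -> (10,-5) [heading=130, draw]
  RT 40: heading 130 -> 90
]
Final: pos=(10,-5), heading=90, 9 segment(s) drawn

Start position: (10, -5)
Final position: (10, -5)
Distance = 0; < 1e-6 -> CLOSED

Answer: yes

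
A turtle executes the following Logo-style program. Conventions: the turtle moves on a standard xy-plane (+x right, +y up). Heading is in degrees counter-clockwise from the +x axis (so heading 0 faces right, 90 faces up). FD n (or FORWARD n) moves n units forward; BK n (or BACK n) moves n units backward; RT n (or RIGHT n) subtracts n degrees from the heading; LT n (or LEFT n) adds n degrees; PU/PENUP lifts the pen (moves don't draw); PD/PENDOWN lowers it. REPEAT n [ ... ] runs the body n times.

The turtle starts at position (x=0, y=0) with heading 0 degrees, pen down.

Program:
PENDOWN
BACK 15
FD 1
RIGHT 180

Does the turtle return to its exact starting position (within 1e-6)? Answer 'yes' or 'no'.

Executing turtle program step by step:
Start: pos=(0,0), heading=0, pen down
PD: pen down
BK 15: (0,0) -> (-15,0) [heading=0, draw]
FD 1: (-15,0) -> (-14,0) [heading=0, draw]
RT 180: heading 0 -> 180
Final: pos=(-14,0), heading=180, 2 segment(s) drawn

Start position: (0, 0)
Final position: (-14, 0)
Distance = 14; >= 1e-6 -> NOT closed

Answer: no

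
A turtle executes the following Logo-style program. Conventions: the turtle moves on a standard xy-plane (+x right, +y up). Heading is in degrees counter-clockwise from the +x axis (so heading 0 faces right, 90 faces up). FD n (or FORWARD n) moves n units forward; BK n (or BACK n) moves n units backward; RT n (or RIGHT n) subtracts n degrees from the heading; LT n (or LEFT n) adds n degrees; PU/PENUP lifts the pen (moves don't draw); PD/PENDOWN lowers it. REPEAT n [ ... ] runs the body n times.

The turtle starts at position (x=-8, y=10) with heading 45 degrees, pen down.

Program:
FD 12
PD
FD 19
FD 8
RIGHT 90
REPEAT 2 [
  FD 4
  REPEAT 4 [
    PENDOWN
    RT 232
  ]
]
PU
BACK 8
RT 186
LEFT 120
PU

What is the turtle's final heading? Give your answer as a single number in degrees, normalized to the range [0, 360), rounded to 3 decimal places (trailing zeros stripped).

Executing turtle program step by step:
Start: pos=(-8,10), heading=45, pen down
FD 12: (-8,10) -> (0.485,18.485) [heading=45, draw]
PD: pen down
FD 19: (0.485,18.485) -> (13.92,31.92) [heading=45, draw]
FD 8: (13.92,31.92) -> (19.577,37.577) [heading=45, draw]
RT 90: heading 45 -> 315
REPEAT 2 [
  -- iteration 1/2 --
  FD 4: (19.577,37.577) -> (22.406,34.749) [heading=315, draw]
  REPEAT 4 [
    -- iteration 1/4 --
    PD: pen down
    RT 232: heading 315 -> 83
    -- iteration 2/4 --
    PD: pen down
    RT 232: heading 83 -> 211
    -- iteration 3/4 --
    PD: pen down
    RT 232: heading 211 -> 339
    -- iteration 4/4 --
    PD: pen down
    RT 232: heading 339 -> 107
  ]
  -- iteration 2/2 --
  FD 4: (22.406,34.749) -> (21.236,38.574) [heading=107, draw]
  REPEAT 4 [
    -- iteration 1/4 --
    PD: pen down
    RT 232: heading 107 -> 235
    -- iteration 2/4 --
    PD: pen down
    RT 232: heading 235 -> 3
    -- iteration 3/4 --
    PD: pen down
    RT 232: heading 3 -> 131
    -- iteration 4/4 --
    PD: pen down
    RT 232: heading 131 -> 259
  ]
]
PU: pen up
BK 8: (21.236,38.574) -> (22.763,46.427) [heading=259, move]
RT 186: heading 259 -> 73
LT 120: heading 73 -> 193
PU: pen up
Final: pos=(22.763,46.427), heading=193, 5 segment(s) drawn

Answer: 193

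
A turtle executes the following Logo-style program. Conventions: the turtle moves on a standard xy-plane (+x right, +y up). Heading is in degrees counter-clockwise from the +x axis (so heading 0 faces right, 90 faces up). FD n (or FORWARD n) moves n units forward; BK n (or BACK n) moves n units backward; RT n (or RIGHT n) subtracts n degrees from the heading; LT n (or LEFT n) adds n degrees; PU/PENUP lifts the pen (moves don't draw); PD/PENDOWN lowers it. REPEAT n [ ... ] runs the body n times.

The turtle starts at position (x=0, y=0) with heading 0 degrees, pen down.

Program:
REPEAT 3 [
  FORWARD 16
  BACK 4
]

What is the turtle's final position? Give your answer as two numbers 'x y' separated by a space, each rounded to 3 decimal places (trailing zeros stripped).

Answer: 36 0

Derivation:
Executing turtle program step by step:
Start: pos=(0,0), heading=0, pen down
REPEAT 3 [
  -- iteration 1/3 --
  FD 16: (0,0) -> (16,0) [heading=0, draw]
  BK 4: (16,0) -> (12,0) [heading=0, draw]
  -- iteration 2/3 --
  FD 16: (12,0) -> (28,0) [heading=0, draw]
  BK 4: (28,0) -> (24,0) [heading=0, draw]
  -- iteration 3/3 --
  FD 16: (24,0) -> (40,0) [heading=0, draw]
  BK 4: (40,0) -> (36,0) [heading=0, draw]
]
Final: pos=(36,0), heading=0, 6 segment(s) drawn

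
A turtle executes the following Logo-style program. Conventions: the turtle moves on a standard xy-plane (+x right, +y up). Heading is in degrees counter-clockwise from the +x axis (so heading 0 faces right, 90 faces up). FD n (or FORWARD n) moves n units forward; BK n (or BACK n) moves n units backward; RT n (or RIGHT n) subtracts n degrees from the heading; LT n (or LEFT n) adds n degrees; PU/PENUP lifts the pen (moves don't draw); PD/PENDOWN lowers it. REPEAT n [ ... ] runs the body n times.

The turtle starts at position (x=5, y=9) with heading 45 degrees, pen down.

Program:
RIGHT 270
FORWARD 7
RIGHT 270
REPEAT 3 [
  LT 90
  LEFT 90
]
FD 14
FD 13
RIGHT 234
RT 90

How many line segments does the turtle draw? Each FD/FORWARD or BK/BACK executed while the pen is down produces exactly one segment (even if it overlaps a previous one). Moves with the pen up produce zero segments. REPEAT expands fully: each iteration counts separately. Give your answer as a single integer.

Executing turtle program step by step:
Start: pos=(5,9), heading=45, pen down
RT 270: heading 45 -> 135
FD 7: (5,9) -> (0.05,13.95) [heading=135, draw]
RT 270: heading 135 -> 225
REPEAT 3 [
  -- iteration 1/3 --
  LT 90: heading 225 -> 315
  LT 90: heading 315 -> 45
  -- iteration 2/3 --
  LT 90: heading 45 -> 135
  LT 90: heading 135 -> 225
  -- iteration 3/3 --
  LT 90: heading 225 -> 315
  LT 90: heading 315 -> 45
]
FD 14: (0.05,13.95) -> (9.95,23.849) [heading=45, draw]
FD 13: (9.95,23.849) -> (19.142,33.042) [heading=45, draw]
RT 234: heading 45 -> 171
RT 90: heading 171 -> 81
Final: pos=(19.142,33.042), heading=81, 3 segment(s) drawn
Segments drawn: 3

Answer: 3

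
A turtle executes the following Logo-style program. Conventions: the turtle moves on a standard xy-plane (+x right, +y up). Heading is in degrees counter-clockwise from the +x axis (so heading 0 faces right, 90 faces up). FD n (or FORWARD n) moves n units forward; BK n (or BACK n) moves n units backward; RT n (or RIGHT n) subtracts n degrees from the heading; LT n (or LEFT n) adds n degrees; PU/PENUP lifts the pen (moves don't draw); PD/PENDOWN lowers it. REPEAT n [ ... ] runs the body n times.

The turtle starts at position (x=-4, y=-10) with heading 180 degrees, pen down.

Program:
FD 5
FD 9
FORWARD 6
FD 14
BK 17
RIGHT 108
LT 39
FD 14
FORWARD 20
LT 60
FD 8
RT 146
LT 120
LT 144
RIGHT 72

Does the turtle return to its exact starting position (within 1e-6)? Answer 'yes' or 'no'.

Answer: no

Derivation:
Executing turtle program step by step:
Start: pos=(-4,-10), heading=180, pen down
FD 5: (-4,-10) -> (-9,-10) [heading=180, draw]
FD 9: (-9,-10) -> (-18,-10) [heading=180, draw]
FD 6: (-18,-10) -> (-24,-10) [heading=180, draw]
FD 14: (-24,-10) -> (-38,-10) [heading=180, draw]
BK 17: (-38,-10) -> (-21,-10) [heading=180, draw]
RT 108: heading 180 -> 72
LT 39: heading 72 -> 111
FD 14: (-21,-10) -> (-26.017,3.07) [heading=111, draw]
FD 20: (-26.017,3.07) -> (-33.185,21.742) [heading=111, draw]
LT 60: heading 111 -> 171
FD 8: (-33.185,21.742) -> (-41.086,22.993) [heading=171, draw]
RT 146: heading 171 -> 25
LT 120: heading 25 -> 145
LT 144: heading 145 -> 289
RT 72: heading 289 -> 217
Final: pos=(-41.086,22.993), heading=217, 8 segment(s) drawn

Start position: (-4, -10)
Final position: (-41.086, 22.993)
Distance = 49.638; >= 1e-6 -> NOT closed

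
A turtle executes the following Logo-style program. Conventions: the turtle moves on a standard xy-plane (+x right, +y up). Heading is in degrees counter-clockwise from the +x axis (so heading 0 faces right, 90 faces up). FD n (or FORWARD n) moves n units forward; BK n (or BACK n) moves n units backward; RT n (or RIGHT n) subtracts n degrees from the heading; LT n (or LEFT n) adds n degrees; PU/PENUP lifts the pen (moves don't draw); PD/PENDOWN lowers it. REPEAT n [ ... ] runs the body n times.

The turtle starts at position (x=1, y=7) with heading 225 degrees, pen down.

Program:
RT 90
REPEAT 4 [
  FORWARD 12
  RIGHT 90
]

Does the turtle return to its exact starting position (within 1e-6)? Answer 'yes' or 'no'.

Answer: yes

Derivation:
Executing turtle program step by step:
Start: pos=(1,7), heading=225, pen down
RT 90: heading 225 -> 135
REPEAT 4 [
  -- iteration 1/4 --
  FD 12: (1,7) -> (-7.485,15.485) [heading=135, draw]
  RT 90: heading 135 -> 45
  -- iteration 2/4 --
  FD 12: (-7.485,15.485) -> (1,23.971) [heading=45, draw]
  RT 90: heading 45 -> 315
  -- iteration 3/4 --
  FD 12: (1,23.971) -> (9.485,15.485) [heading=315, draw]
  RT 90: heading 315 -> 225
  -- iteration 4/4 --
  FD 12: (9.485,15.485) -> (1,7) [heading=225, draw]
  RT 90: heading 225 -> 135
]
Final: pos=(1,7), heading=135, 4 segment(s) drawn

Start position: (1, 7)
Final position: (1, 7)
Distance = 0; < 1e-6 -> CLOSED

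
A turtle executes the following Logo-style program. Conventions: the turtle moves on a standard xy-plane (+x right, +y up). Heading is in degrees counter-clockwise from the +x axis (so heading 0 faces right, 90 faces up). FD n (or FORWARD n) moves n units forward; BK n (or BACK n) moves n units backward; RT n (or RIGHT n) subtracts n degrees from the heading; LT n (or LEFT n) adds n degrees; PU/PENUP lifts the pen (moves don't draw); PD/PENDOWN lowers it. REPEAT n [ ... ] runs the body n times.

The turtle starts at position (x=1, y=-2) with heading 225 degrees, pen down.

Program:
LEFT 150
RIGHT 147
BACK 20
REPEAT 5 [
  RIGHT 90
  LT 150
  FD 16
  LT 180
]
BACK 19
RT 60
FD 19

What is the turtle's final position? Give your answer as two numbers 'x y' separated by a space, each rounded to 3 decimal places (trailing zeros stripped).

Executing turtle program step by step:
Start: pos=(1,-2), heading=225, pen down
LT 150: heading 225 -> 15
RT 147: heading 15 -> 228
BK 20: (1,-2) -> (14.383,12.863) [heading=228, draw]
REPEAT 5 [
  -- iteration 1/5 --
  RT 90: heading 228 -> 138
  LT 150: heading 138 -> 288
  FD 16: (14.383,12.863) -> (19.327,-2.354) [heading=288, draw]
  LT 180: heading 288 -> 108
  -- iteration 2/5 --
  RT 90: heading 108 -> 18
  LT 150: heading 18 -> 168
  FD 16: (19.327,-2.354) -> (3.677,0.973) [heading=168, draw]
  LT 180: heading 168 -> 348
  -- iteration 3/5 --
  RT 90: heading 348 -> 258
  LT 150: heading 258 -> 48
  FD 16: (3.677,0.973) -> (14.383,12.863) [heading=48, draw]
  LT 180: heading 48 -> 228
  -- iteration 4/5 --
  RT 90: heading 228 -> 138
  LT 150: heading 138 -> 288
  FD 16: (14.383,12.863) -> (19.327,-2.354) [heading=288, draw]
  LT 180: heading 288 -> 108
  -- iteration 5/5 --
  RT 90: heading 108 -> 18
  LT 150: heading 18 -> 168
  FD 16: (19.327,-2.354) -> (3.677,0.973) [heading=168, draw]
  LT 180: heading 168 -> 348
]
BK 19: (3.677,0.973) -> (-14.908,4.923) [heading=348, draw]
RT 60: heading 348 -> 288
FD 19: (-14.908,4.923) -> (-9.037,-13.147) [heading=288, draw]
Final: pos=(-9.037,-13.147), heading=288, 8 segment(s) drawn

Answer: -9.037 -13.147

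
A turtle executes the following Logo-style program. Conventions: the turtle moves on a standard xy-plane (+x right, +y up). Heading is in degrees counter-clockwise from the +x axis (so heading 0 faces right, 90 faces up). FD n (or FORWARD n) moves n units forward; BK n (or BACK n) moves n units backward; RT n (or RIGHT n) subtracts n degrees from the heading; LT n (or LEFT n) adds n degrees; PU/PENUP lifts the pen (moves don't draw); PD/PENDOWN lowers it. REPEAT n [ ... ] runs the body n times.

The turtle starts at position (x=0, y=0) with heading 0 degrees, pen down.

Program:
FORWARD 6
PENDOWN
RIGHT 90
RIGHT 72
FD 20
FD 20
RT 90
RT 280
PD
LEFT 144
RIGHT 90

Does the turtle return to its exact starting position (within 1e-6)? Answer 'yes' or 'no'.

Executing turtle program step by step:
Start: pos=(0,0), heading=0, pen down
FD 6: (0,0) -> (6,0) [heading=0, draw]
PD: pen down
RT 90: heading 0 -> 270
RT 72: heading 270 -> 198
FD 20: (6,0) -> (-13.021,-6.18) [heading=198, draw]
FD 20: (-13.021,-6.18) -> (-32.042,-12.361) [heading=198, draw]
RT 90: heading 198 -> 108
RT 280: heading 108 -> 188
PD: pen down
LT 144: heading 188 -> 332
RT 90: heading 332 -> 242
Final: pos=(-32.042,-12.361), heading=242, 3 segment(s) drawn

Start position: (0, 0)
Final position: (-32.042, -12.361)
Distance = 34.344; >= 1e-6 -> NOT closed

Answer: no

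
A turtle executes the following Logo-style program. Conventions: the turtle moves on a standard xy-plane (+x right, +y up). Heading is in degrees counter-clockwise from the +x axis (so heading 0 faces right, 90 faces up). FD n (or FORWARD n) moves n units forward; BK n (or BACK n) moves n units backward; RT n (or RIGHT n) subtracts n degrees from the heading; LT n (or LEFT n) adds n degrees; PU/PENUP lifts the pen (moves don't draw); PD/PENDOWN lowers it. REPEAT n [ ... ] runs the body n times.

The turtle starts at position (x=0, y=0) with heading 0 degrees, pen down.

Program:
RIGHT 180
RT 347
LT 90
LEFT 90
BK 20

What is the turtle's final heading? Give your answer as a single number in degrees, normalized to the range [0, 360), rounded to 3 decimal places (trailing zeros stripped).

Executing turtle program step by step:
Start: pos=(0,0), heading=0, pen down
RT 180: heading 0 -> 180
RT 347: heading 180 -> 193
LT 90: heading 193 -> 283
LT 90: heading 283 -> 13
BK 20: (0,0) -> (-19.487,-4.499) [heading=13, draw]
Final: pos=(-19.487,-4.499), heading=13, 1 segment(s) drawn

Answer: 13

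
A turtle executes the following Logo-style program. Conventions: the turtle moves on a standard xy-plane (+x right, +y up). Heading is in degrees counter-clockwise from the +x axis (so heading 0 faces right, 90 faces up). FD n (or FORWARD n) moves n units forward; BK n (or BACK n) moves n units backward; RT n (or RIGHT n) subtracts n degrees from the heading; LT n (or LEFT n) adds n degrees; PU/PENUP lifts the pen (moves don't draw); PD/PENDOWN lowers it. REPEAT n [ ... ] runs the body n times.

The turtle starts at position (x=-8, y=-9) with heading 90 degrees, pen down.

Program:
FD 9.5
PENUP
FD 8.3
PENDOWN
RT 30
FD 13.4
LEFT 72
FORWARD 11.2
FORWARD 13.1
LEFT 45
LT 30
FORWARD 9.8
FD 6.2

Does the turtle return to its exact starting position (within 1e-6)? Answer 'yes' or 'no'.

Answer: no

Derivation:
Executing turtle program step by step:
Start: pos=(-8,-9), heading=90, pen down
FD 9.5: (-8,-9) -> (-8,0.5) [heading=90, draw]
PU: pen up
FD 8.3: (-8,0.5) -> (-8,8.8) [heading=90, move]
PD: pen down
RT 30: heading 90 -> 60
FD 13.4: (-8,8.8) -> (-1.3,20.405) [heading=60, draw]
LT 72: heading 60 -> 132
FD 11.2: (-1.3,20.405) -> (-8.794,28.728) [heading=132, draw]
FD 13.1: (-8.794,28.728) -> (-17.56,38.463) [heading=132, draw]
LT 45: heading 132 -> 177
LT 30: heading 177 -> 207
FD 9.8: (-17.56,38.463) -> (-26.292,34.014) [heading=207, draw]
FD 6.2: (-26.292,34.014) -> (-31.816,31.199) [heading=207, draw]
Final: pos=(-31.816,31.199), heading=207, 6 segment(s) drawn

Start position: (-8, -9)
Final position: (-31.816, 31.199)
Distance = 46.725; >= 1e-6 -> NOT closed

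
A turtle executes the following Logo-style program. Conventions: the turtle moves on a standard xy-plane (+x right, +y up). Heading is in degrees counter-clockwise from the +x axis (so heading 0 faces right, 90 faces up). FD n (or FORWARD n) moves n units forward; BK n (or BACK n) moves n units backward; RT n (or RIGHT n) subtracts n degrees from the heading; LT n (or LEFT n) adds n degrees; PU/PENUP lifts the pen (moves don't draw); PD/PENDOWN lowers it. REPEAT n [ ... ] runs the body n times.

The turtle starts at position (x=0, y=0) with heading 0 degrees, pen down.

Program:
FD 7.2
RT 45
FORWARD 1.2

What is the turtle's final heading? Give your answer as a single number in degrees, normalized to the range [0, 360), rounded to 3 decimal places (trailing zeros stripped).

Executing turtle program step by step:
Start: pos=(0,0), heading=0, pen down
FD 7.2: (0,0) -> (7.2,0) [heading=0, draw]
RT 45: heading 0 -> 315
FD 1.2: (7.2,0) -> (8.049,-0.849) [heading=315, draw]
Final: pos=(8.049,-0.849), heading=315, 2 segment(s) drawn

Answer: 315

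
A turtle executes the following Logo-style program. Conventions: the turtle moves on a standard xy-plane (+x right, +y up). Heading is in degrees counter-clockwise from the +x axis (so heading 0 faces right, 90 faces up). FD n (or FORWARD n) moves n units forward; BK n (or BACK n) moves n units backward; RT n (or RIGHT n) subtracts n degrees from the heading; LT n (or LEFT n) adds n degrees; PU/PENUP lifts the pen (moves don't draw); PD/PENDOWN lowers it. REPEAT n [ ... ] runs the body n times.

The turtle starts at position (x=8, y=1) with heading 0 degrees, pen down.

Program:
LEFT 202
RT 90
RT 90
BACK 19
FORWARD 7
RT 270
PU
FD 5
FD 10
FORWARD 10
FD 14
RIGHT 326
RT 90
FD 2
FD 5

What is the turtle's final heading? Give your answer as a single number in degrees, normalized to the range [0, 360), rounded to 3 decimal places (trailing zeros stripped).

Executing turtle program step by step:
Start: pos=(8,1), heading=0, pen down
LT 202: heading 0 -> 202
RT 90: heading 202 -> 112
RT 90: heading 112 -> 22
BK 19: (8,1) -> (-9.616,-6.118) [heading=22, draw]
FD 7: (-9.616,-6.118) -> (-3.126,-3.495) [heading=22, draw]
RT 270: heading 22 -> 112
PU: pen up
FD 5: (-3.126,-3.495) -> (-4.999,1.141) [heading=112, move]
FD 10: (-4.999,1.141) -> (-8.745,10.412) [heading=112, move]
FD 10: (-8.745,10.412) -> (-12.491,19.684) [heading=112, move]
FD 14: (-12.491,19.684) -> (-17.736,32.665) [heading=112, move]
RT 326: heading 112 -> 146
RT 90: heading 146 -> 56
FD 2: (-17.736,32.665) -> (-16.617,34.323) [heading=56, move]
FD 5: (-16.617,34.323) -> (-13.822,38.468) [heading=56, move]
Final: pos=(-13.822,38.468), heading=56, 2 segment(s) drawn

Answer: 56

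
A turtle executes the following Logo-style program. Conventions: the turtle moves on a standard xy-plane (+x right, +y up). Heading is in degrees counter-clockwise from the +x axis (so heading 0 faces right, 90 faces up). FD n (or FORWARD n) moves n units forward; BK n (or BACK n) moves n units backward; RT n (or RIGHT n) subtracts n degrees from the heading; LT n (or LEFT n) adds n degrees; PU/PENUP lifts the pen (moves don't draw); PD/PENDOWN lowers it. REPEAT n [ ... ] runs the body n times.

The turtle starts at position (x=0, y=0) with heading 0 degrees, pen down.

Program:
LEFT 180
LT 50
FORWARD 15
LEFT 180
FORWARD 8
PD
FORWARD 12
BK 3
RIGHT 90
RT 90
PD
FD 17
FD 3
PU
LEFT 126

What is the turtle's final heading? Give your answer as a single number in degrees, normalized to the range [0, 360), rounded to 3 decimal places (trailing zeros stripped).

Executing turtle program step by step:
Start: pos=(0,0), heading=0, pen down
LT 180: heading 0 -> 180
LT 50: heading 180 -> 230
FD 15: (0,0) -> (-9.642,-11.491) [heading=230, draw]
LT 180: heading 230 -> 50
FD 8: (-9.642,-11.491) -> (-4.5,-5.362) [heading=50, draw]
PD: pen down
FD 12: (-4.5,-5.362) -> (3.214,3.83) [heading=50, draw]
BK 3: (3.214,3.83) -> (1.286,1.532) [heading=50, draw]
RT 90: heading 50 -> 320
RT 90: heading 320 -> 230
PD: pen down
FD 17: (1.286,1.532) -> (-9.642,-11.491) [heading=230, draw]
FD 3: (-9.642,-11.491) -> (-11.57,-13.789) [heading=230, draw]
PU: pen up
LT 126: heading 230 -> 356
Final: pos=(-11.57,-13.789), heading=356, 6 segment(s) drawn

Answer: 356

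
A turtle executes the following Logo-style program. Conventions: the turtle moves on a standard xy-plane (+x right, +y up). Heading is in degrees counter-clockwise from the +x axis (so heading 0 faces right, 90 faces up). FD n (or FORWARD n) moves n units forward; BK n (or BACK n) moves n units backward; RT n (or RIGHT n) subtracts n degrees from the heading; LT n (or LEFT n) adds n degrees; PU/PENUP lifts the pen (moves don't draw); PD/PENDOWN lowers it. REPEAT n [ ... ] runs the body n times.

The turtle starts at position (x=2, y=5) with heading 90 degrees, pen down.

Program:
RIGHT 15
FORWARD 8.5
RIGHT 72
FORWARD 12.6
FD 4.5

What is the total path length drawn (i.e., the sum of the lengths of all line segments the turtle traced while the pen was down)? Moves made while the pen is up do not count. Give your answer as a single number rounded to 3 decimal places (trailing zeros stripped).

Executing turtle program step by step:
Start: pos=(2,5), heading=90, pen down
RT 15: heading 90 -> 75
FD 8.5: (2,5) -> (4.2,13.21) [heading=75, draw]
RT 72: heading 75 -> 3
FD 12.6: (4.2,13.21) -> (16.783,13.87) [heading=3, draw]
FD 4.5: (16.783,13.87) -> (21.277,14.105) [heading=3, draw]
Final: pos=(21.277,14.105), heading=3, 3 segment(s) drawn

Segment lengths:
  seg 1: (2,5) -> (4.2,13.21), length = 8.5
  seg 2: (4.2,13.21) -> (16.783,13.87), length = 12.6
  seg 3: (16.783,13.87) -> (21.277,14.105), length = 4.5
Total = 25.6

Answer: 25.6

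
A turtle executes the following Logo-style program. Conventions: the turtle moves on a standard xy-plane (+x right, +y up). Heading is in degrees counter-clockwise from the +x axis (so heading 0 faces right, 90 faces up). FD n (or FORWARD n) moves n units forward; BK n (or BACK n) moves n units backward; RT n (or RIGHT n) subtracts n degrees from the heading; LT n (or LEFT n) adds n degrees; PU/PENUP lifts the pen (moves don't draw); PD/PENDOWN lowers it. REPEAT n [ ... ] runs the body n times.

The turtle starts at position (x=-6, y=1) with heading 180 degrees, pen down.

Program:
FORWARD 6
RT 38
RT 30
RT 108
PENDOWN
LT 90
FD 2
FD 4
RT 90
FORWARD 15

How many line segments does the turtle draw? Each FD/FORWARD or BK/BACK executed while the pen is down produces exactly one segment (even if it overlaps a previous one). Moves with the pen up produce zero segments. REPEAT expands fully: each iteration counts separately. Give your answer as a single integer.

Answer: 4

Derivation:
Executing turtle program step by step:
Start: pos=(-6,1), heading=180, pen down
FD 6: (-6,1) -> (-12,1) [heading=180, draw]
RT 38: heading 180 -> 142
RT 30: heading 142 -> 112
RT 108: heading 112 -> 4
PD: pen down
LT 90: heading 4 -> 94
FD 2: (-12,1) -> (-12.14,2.995) [heading=94, draw]
FD 4: (-12.14,2.995) -> (-12.419,6.985) [heading=94, draw]
RT 90: heading 94 -> 4
FD 15: (-12.419,6.985) -> (2.545,8.032) [heading=4, draw]
Final: pos=(2.545,8.032), heading=4, 4 segment(s) drawn
Segments drawn: 4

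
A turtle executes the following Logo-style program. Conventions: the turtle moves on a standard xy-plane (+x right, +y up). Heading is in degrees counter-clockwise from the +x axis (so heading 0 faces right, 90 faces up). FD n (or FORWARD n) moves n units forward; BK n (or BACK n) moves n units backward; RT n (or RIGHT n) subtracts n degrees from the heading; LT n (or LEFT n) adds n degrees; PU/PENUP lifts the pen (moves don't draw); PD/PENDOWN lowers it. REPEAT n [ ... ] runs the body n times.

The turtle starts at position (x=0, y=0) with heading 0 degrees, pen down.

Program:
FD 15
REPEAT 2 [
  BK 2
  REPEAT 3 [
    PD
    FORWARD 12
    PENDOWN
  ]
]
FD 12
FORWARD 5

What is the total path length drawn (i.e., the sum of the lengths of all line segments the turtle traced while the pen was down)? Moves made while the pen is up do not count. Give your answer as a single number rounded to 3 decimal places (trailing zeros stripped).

Executing turtle program step by step:
Start: pos=(0,0), heading=0, pen down
FD 15: (0,0) -> (15,0) [heading=0, draw]
REPEAT 2 [
  -- iteration 1/2 --
  BK 2: (15,0) -> (13,0) [heading=0, draw]
  REPEAT 3 [
    -- iteration 1/3 --
    PD: pen down
    FD 12: (13,0) -> (25,0) [heading=0, draw]
    PD: pen down
    -- iteration 2/3 --
    PD: pen down
    FD 12: (25,0) -> (37,0) [heading=0, draw]
    PD: pen down
    -- iteration 3/3 --
    PD: pen down
    FD 12: (37,0) -> (49,0) [heading=0, draw]
    PD: pen down
  ]
  -- iteration 2/2 --
  BK 2: (49,0) -> (47,0) [heading=0, draw]
  REPEAT 3 [
    -- iteration 1/3 --
    PD: pen down
    FD 12: (47,0) -> (59,0) [heading=0, draw]
    PD: pen down
    -- iteration 2/3 --
    PD: pen down
    FD 12: (59,0) -> (71,0) [heading=0, draw]
    PD: pen down
    -- iteration 3/3 --
    PD: pen down
    FD 12: (71,0) -> (83,0) [heading=0, draw]
    PD: pen down
  ]
]
FD 12: (83,0) -> (95,0) [heading=0, draw]
FD 5: (95,0) -> (100,0) [heading=0, draw]
Final: pos=(100,0), heading=0, 11 segment(s) drawn

Segment lengths:
  seg 1: (0,0) -> (15,0), length = 15
  seg 2: (15,0) -> (13,0), length = 2
  seg 3: (13,0) -> (25,0), length = 12
  seg 4: (25,0) -> (37,0), length = 12
  seg 5: (37,0) -> (49,0), length = 12
  seg 6: (49,0) -> (47,0), length = 2
  seg 7: (47,0) -> (59,0), length = 12
  seg 8: (59,0) -> (71,0), length = 12
  seg 9: (71,0) -> (83,0), length = 12
  seg 10: (83,0) -> (95,0), length = 12
  seg 11: (95,0) -> (100,0), length = 5
Total = 108

Answer: 108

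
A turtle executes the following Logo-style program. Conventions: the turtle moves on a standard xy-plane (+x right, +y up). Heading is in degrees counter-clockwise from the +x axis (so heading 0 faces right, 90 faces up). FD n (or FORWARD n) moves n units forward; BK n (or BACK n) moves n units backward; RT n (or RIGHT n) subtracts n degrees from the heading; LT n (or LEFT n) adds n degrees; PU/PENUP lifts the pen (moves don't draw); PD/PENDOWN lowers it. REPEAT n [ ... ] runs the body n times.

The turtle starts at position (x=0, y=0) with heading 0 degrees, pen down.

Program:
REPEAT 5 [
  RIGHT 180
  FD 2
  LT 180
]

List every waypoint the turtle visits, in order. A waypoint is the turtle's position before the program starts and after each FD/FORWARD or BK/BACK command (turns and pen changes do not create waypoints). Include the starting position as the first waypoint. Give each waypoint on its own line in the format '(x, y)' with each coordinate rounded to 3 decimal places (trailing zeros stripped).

Executing turtle program step by step:
Start: pos=(0,0), heading=0, pen down
REPEAT 5 [
  -- iteration 1/5 --
  RT 180: heading 0 -> 180
  FD 2: (0,0) -> (-2,0) [heading=180, draw]
  LT 180: heading 180 -> 0
  -- iteration 2/5 --
  RT 180: heading 0 -> 180
  FD 2: (-2,0) -> (-4,0) [heading=180, draw]
  LT 180: heading 180 -> 0
  -- iteration 3/5 --
  RT 180: heading 0 -> 180
  FD 2: (-4,0) -> (-6,0) [heading=180, draw]
  LT 180: heading 180 -> 0
  -- iteration 4/5 --
  RT 180: heading 0 -> 180
  FD 2: (-6,0) -> (-8,0) [heading=180, draw]
  LT 180: heading 180 -> 0
  -- iteration 5/5 --
  RT 180: heading 0 -> 180
  FD 2: (-8,0) -> (-10,0) [heading=180, draw]
  LT 180: heading 180 -> 0
]
Final: pos=(-10,0), heading=0, 5 segment(s) drawn
Waypoints (6 total):
(0, 0)
(-2, 0)
(-4, 0)
(-6, 0)
(-8, 0)
(-10, 0)

Answer: (0, 0)
(-2, 0)
(-4, 0)
(-6, 0)
(-8, 0)
(-10, 0)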